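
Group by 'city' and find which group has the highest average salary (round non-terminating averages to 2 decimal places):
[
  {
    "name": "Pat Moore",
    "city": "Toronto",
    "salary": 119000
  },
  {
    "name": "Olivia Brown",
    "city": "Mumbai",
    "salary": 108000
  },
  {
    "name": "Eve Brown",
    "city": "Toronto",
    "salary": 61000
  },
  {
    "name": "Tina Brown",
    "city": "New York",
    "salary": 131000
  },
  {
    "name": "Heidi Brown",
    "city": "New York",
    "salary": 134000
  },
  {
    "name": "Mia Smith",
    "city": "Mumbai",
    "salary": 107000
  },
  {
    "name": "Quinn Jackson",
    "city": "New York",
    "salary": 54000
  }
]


Group by: city

Groups:
  Mumbai: 2 people, avg salary = 215000/2 = $107500
  New York: 3 people, avg salary = 319000/3 ≈ $106333.33
  Toronto: 2 people, avg salary = 180000/2 = $90000

Highest average salary: Mumbai ($107500)

Mumbai ($107500)


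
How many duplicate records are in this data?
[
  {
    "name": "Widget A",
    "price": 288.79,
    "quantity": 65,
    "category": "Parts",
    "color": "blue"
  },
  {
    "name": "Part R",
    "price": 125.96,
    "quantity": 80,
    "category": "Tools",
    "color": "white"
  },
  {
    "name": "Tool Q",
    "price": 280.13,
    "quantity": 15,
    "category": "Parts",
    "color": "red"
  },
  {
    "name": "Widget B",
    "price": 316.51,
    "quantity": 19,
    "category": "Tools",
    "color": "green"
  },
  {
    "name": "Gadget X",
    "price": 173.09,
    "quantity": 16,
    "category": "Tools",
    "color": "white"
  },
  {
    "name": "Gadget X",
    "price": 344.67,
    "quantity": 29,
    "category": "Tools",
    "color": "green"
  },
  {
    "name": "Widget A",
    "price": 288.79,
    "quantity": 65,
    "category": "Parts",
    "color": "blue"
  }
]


Checking 7 records for duplicates:

  Row 1: Widget A ($288.79, qty 65)
  Row 2: Part R ($125.96, qty 80)
  Row 3: Tool Q ($280.13, qty 15)
  Row 4: Widget B ($316.51, qty 19)
  Row 5: Gadget X ($173.09, qty 16)
  Row 6: Gadget X ($344.67, qty 29)
  Row 7: Widget A ($288.79, qty 65) <-- DUPLICATE

Duplicates found: 1
Unique records: 6

1 duplicates, 6 unique


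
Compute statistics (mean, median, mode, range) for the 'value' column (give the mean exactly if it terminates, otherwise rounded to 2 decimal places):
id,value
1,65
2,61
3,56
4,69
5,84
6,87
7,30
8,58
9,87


Data: [65, 61, 56, 69, 84, 87, 30, 58, 87]
Count: 9
Sum: 597
Mean: 597/9 ≈ 66.33 (rounded to 2 decimal places)
Sorted: [30, 56, 58, 61, 65, 69, 84, 87, 87]
Median: 65.0
Mode: 87 (2 times)
Range: 87 - 30 = 57
Min: 30, Max: 87

mean≈66.33, median=65.0, mode=87, range=57


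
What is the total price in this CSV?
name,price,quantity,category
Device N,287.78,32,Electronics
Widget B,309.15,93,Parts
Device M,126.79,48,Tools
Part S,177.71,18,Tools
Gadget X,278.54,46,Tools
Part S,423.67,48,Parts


Computing total price:
Values: [287.78, 309.15, 126.79, 177.71, 278.54, 423.67]
Sum = 1603.64

1603.64


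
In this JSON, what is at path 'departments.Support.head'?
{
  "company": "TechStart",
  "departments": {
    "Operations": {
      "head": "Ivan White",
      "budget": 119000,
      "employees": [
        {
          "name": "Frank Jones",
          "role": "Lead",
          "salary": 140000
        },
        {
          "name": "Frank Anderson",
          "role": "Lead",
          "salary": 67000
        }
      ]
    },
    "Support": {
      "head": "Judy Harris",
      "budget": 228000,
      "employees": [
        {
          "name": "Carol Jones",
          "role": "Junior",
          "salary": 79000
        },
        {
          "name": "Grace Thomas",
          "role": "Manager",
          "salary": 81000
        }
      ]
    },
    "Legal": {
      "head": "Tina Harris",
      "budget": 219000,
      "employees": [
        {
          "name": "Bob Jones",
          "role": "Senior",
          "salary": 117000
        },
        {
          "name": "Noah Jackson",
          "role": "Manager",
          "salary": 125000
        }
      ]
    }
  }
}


Path: departments.Support.head

Navigate:
  -> departments
  -> Support
  -> head = 'Judy Harris'

Judy Harris


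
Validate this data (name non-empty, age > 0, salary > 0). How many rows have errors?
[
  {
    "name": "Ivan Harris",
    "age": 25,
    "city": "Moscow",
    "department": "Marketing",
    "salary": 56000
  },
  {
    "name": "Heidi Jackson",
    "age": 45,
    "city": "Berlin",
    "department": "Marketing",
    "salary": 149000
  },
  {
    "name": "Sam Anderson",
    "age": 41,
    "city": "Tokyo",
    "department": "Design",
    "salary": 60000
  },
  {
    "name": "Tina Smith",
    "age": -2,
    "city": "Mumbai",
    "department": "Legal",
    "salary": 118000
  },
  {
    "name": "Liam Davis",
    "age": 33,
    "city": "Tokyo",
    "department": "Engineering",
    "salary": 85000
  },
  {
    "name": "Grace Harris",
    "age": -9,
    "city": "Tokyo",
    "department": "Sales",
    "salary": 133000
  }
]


Validating 6 records:
Rules: name non-empty, age > 0, salary > 0

  Row 1 (Ivan Harris): OK
  Row 2 (Heidi Jackson): OK
  Row 3 (Sam Anderson): OK
  Row 4 (Tina Smith): negative age: -2
  Row 5 (Liam Davis): OK
  Row 6 (Grace Harris): negative age: -9

Total errors: 2

2 errors


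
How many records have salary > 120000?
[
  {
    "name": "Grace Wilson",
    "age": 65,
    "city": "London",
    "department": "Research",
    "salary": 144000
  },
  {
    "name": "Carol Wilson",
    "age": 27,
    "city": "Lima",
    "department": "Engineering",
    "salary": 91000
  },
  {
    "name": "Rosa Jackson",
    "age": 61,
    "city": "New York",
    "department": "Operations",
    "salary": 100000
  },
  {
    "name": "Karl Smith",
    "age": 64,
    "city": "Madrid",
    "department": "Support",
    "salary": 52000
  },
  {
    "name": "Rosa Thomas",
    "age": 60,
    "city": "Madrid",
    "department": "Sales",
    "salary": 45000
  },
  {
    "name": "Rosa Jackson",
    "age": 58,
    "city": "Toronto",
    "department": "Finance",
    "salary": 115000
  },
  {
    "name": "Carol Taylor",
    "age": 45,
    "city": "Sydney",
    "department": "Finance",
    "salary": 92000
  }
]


Data: 7 records
Condition: salary > 120000

Checking each record:
  Grace Wilson: 144000 MATCH
  Carol Wilson: 91000
  Rosa Jackson: 100000
  Karl Smith: 52000
  Rosa Thomas: 45000
  Rosa Jackson: 115000
  Carol Taylor: 92000

Count: 1

1


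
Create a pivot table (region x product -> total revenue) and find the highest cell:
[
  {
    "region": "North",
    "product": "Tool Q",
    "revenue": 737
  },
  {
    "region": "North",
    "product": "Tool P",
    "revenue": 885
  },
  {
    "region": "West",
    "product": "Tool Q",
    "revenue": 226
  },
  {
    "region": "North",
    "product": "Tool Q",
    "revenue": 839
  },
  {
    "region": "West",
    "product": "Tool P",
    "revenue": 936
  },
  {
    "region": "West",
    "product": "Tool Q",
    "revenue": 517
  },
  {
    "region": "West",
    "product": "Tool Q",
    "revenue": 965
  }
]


Pivot: region (rows) x product (columns) -> total revenue

     Tool P        Tool Q      
North          885          1576  
West           936          1708  

Highest: West / Tool Q = $1708

West / Tool Q = $1708


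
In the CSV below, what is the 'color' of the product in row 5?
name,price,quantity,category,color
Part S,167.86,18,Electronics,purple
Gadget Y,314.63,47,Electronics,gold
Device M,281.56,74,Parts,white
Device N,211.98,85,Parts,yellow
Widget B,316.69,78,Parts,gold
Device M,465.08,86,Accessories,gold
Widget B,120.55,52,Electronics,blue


Query: Row 5 ('Widget B'), column 'color'
Value: gold

gold


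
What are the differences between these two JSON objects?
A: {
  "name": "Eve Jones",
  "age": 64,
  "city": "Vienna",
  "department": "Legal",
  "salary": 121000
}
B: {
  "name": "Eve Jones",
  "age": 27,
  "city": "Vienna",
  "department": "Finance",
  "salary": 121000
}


Comparing each field (in key order):
  name: same
  age: DIFFERENT
  city: same
  department: DIFFERENT
  salary: same
Differences:
  age: 64 -> 27
  department: Legal -> Finance

2 field(s) changed

2 changes: age, department


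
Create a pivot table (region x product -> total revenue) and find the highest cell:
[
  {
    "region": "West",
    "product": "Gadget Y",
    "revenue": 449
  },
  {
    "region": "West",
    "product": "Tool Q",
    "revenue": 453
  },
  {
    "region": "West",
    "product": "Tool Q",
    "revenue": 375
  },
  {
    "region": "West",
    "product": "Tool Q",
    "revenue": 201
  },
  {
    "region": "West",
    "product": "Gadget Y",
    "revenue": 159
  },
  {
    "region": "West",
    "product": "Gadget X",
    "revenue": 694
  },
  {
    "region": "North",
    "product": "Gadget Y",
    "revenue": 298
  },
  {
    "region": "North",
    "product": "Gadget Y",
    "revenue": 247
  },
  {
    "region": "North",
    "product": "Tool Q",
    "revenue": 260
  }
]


Pivot: region (rows) x product (columns) -> total revenue

     Gadget X      Gadget Y      Tool Q      
North            0           545           260  
West           694           608          1029  

Highest: West / Tool Q = $1029

West / Tool Q = $1029


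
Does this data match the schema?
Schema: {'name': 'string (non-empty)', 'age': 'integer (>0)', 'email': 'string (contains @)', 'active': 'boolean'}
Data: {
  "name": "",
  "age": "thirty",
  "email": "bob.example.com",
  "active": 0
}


Validating each field against schema:
  name: FAIL ("" is an empty string)
  age: FAIL ("thirty" is not an integer)
  email: FAIL ("bob.example.com" does not contain @)
  active: FAIL (0 is not a boolean)

Result: INVALID (4 errors: name, age, email, active)

INVALID (4 errors: name, age, email, active)


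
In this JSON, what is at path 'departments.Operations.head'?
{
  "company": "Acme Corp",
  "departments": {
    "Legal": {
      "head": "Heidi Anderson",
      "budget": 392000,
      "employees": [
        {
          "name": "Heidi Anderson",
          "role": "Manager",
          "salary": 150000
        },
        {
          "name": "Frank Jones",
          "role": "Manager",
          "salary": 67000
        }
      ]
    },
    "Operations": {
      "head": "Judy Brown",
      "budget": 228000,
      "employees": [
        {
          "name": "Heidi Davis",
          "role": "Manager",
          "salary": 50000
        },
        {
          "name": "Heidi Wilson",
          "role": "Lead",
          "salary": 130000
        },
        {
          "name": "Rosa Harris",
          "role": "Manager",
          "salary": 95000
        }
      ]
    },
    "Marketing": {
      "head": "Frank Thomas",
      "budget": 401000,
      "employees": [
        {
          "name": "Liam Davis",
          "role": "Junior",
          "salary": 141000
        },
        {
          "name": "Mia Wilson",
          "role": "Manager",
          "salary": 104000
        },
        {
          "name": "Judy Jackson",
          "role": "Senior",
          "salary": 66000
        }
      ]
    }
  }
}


Path: departments.Operations.head

Navigate:
  -> departments
  -> Operations
  -> head = 'Judy Brown'

Judy Brown


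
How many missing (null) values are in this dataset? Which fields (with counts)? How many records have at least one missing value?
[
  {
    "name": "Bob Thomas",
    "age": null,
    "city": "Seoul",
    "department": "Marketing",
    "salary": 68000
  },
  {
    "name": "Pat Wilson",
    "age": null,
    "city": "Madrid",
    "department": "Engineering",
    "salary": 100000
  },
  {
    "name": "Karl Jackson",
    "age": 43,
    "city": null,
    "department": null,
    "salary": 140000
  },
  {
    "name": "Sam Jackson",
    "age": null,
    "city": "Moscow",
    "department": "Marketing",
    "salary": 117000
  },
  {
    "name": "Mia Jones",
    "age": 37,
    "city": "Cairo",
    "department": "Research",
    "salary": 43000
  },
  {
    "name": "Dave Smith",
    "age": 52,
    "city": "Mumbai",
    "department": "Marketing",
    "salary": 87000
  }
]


Checking for missing (null) values in 6 records:

  Bob Thomas: age
  Pat Wilson: age
  Karl Jackson: city, department
  Sam Jackson: age
  Mia Jones: complete
  Dave Smith: complete

Per field:
  name: 0 missing
  age: 3 missing
  city: 1 missing
  department: 1 missing
  salary: 0 missing

Total missing values: 5
Records with any missing: 4

5 missing values (age: 3, city: 1, department: 1); 4 incomplete records


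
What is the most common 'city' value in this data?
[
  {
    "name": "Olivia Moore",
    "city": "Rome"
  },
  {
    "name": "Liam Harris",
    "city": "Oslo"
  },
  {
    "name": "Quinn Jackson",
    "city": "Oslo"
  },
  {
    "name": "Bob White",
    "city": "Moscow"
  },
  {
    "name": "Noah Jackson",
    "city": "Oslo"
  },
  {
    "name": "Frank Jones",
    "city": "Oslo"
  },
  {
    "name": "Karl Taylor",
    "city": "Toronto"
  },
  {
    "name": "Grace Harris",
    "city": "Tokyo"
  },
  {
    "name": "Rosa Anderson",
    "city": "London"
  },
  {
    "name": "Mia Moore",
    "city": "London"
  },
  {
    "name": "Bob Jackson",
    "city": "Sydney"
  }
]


Counting 'city' values across 11 records:

  Oslo: 4 ####
  London: 2 ##
  Rome: 1 #
  Moscow: 1 #
  Toronto: 1 #
  Tokyo: 1 #
  Sydney: 1 #

Most common: Oslo (4 times)

Oslo (4 times)


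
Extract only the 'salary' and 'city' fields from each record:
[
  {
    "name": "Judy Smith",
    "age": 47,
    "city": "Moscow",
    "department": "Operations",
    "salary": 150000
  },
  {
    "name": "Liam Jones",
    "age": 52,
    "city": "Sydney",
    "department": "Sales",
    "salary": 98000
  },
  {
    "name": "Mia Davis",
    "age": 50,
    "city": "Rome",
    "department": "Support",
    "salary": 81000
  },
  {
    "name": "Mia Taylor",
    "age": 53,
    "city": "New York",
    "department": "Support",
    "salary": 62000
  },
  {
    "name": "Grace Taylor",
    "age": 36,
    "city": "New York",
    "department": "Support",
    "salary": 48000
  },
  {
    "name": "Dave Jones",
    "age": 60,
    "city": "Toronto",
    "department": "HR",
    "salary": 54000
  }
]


Original: 6 records with fields: name, age, city, department, salary
Keep: ['salary', 'city']
Drop: ['name', 'age', 'department']
Result: 6 records, 2 fields each

[
  {
    "salary": 150000,
    "city": "Moscow"
  },
  {
    "salary": 98000,
    "city": "Sydney"
  },
  {
    "salary": 81000,
    "city": "Rome"
  },
  {
    "salary": 62000,
    "city": "New York"
  },
  {
    "salary": 48000,
    "city": "New York"
  },
  {
    "salary": 54000,
    "city": "Toronto"
  }
]


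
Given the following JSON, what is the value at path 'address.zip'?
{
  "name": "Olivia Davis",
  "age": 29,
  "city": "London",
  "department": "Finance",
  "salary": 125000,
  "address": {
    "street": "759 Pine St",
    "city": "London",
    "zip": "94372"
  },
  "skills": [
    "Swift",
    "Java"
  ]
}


Query: address.zip
Path: address -> zip
Value: 94372

94372


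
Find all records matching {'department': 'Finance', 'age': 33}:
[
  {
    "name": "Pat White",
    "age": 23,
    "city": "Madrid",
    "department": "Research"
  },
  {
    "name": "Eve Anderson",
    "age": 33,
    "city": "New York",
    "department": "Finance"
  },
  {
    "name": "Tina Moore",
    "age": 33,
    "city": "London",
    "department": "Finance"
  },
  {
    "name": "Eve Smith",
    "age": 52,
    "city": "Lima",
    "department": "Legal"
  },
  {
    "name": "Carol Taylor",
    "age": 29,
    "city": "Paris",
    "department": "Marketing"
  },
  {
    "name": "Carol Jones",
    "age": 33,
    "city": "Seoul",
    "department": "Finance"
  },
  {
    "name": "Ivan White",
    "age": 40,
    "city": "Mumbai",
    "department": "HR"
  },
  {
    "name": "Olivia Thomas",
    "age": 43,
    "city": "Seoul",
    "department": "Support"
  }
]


Search criteria: {'department': 'Finance', 'age': 33}

Checking 8 records:
  Pat White: {department: Research, age: 23}
  Eve Anderson: {department: Finance, age: 33} <-- MATCH
  Tina Moore: {department: Finance, age: 33} <-- MATCH
  Eve Smith: {department: Legal, age: 52}
  Carol Taylor: {department: Marketing, age: 29}
  Carol Jones: {department: Finance, age: 33} <-- MATCH
  Ivan White: {department: HR, age: 40}
  Olivia Thomas: {department: Support, age: 43}

Matches: ["Eve Anderson", "Tina Moore", "Carol Jones"]

["Eve Anderson", "Tina Moore", "Carol Jones"]


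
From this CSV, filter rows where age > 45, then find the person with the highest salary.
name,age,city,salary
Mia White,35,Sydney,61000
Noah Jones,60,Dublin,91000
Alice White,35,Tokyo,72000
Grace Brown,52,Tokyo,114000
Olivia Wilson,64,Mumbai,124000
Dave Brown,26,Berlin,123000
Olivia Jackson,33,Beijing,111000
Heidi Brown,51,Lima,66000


Filter: age > 45
Sort by: salary (descending)

Filtered records (4):
  Olivia Wilson, age 64, salary $124000
  Grace Brown, age 52, salary $114000
  Noah Jones, age 60, salary $91000
  Heidi Brown, age 51, salary $66000

Highest salary: Olivia Wilson ($124000)

Olivia Wilson


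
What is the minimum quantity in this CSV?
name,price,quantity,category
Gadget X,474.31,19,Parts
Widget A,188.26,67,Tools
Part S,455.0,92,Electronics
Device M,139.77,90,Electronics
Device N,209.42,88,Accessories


Computing minimum quantity:
Values: [19, 67, 92, 90, 88]
Min = 19

19


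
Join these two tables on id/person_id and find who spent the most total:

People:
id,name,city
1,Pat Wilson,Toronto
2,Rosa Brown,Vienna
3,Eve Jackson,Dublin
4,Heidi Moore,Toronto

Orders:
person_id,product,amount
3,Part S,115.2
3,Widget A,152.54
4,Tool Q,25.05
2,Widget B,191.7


Join on: people.id = orders.person_id

Joined rows:
  Eve Jackson (Dublin) bought Part S for $115.2
  Eve Jackson (Dublin) bought Widget A for $152.54
  Heidi Moore (Toronto) bought Tool Q for $25.05
  Rosa Brown (Vienna) bought Widget B for $191.7

Total per person:
  Eve Jackson: $267.74
  Rosa Brown: $191.70
  Heidi Moore: $25.05

Top spender: Eve Jackson ($267.74)

Eve Jackson ($267.74)


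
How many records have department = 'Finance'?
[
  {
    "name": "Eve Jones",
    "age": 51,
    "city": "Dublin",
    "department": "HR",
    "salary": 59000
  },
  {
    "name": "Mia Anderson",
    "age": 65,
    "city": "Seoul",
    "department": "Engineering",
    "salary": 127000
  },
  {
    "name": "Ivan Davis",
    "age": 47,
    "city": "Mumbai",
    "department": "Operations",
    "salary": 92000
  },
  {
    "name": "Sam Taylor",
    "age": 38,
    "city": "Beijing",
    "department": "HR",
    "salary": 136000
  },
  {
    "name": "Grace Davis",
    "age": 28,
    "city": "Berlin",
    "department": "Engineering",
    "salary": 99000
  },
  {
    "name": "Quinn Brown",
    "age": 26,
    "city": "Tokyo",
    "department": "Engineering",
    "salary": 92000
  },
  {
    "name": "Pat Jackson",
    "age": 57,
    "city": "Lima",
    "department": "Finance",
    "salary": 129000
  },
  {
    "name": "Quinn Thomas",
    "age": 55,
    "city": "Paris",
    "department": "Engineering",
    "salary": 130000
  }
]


Data: 8 records
Condition: department = 'Finance'

Checking each record:
  Eve Jones: HR
  Mia Anderson: Engineering
  Ivan Davis: Operations
  Sam Taylor: HR
  Grace Davis: Engineering
  Quinn Brown: Engineering
  Pat Jackson: Finance MATCH
  Quinn Thomas: Engineering

Count: 1

1


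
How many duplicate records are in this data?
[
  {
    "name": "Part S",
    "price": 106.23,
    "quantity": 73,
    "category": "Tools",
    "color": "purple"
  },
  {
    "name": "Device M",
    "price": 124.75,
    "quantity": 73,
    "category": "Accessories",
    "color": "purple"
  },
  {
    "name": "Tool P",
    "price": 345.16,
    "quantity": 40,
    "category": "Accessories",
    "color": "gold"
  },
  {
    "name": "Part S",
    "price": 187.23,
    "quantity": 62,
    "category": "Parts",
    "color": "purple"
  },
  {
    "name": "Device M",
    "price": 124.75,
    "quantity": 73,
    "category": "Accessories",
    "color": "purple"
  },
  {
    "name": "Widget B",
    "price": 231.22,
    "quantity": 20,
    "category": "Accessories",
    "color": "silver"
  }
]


Checking 6 records for duplicates:

  Row 1: Part S ($106.23, qty 73)
  Row 2: Device M ($124.75, qty 73)
  Row 3: Tool P ($345.16, qty 40)
  Row 4: Part S ($187.23, qty 62)
  Row 5: Device M ($124.75, qty 73) <-- DUPLICATE
  Row 6: Widget B ($231.22, qty 20)

Duplicates found: 1
Unique records: 5

1 duplicates, 5 unique


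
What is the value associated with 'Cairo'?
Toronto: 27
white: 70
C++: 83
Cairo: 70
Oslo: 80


Looking up key 'Cairo'
Value: 70

70


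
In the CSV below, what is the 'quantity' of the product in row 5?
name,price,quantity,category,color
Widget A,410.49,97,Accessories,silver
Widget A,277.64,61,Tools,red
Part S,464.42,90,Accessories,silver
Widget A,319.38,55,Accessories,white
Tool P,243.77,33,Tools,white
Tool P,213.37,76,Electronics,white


Query: Row 5 ('Tool P'), column 'quantity'
Value: 33

33


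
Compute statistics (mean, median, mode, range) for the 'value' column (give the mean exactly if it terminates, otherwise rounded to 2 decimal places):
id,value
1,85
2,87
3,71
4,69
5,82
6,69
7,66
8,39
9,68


Data: [85, 87, 71, 69, 82, 69, 66, 39, 68]
Count: 9
Sum: 636
Mean: 636/9 ≈ 70.67 (rounded to 2 decimal places)
Sorted: [39, 66, 68, 69, 69, 71, 82, 85, 87]
Median: 69.0
Mode: 69 (2 times)
Range: 87 - 39 = 48
Min: 39, Max: 87

mean≈70.67, median=69.0, mode=69, range=48


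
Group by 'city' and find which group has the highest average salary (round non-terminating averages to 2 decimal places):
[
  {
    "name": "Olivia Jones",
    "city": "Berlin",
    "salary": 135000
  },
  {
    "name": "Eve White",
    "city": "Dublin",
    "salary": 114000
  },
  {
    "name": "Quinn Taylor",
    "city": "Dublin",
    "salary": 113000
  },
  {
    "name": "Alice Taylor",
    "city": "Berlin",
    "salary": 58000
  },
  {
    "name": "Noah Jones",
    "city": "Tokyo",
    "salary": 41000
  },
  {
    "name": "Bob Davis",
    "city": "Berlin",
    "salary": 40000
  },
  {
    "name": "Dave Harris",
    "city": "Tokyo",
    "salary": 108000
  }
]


Group by: city

Groups:
  Berlin: 3 people, avg salary = 233000/3 ≈ $77666.67
  Dublin: 2 people, avg salary = 227000/2 = $113500
  Tokyo: 2 people, avg salary = 149000/2 = $74500

Highest average salary: Dublin ($113500)

Dublin ($113500)


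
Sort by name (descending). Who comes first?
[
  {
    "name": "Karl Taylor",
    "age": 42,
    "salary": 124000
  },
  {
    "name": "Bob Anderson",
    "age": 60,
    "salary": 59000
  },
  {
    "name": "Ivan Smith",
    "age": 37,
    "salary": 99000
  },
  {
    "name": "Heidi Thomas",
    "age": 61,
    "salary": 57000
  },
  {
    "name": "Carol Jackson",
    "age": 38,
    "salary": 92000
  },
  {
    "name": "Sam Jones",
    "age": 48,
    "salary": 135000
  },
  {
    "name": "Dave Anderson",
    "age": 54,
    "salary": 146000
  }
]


Sort by: name (descending)

Sorted order:
  1. Sam Jones (name = Sam Jones)
  2. Karl Taylor (name = Karl Taylor)
  3. Ivan Smith (name = Ivan Smith)
  4. Heidi Thomas (name = Heidi Thomas)
  5. Dave Anderson (name = Dave Anderson)
  6. Carol Jackson (name = Carol Jackson)
  7. Bob Anderson (name = Bob Anderson)

First: Sam Jones

Sam Jones


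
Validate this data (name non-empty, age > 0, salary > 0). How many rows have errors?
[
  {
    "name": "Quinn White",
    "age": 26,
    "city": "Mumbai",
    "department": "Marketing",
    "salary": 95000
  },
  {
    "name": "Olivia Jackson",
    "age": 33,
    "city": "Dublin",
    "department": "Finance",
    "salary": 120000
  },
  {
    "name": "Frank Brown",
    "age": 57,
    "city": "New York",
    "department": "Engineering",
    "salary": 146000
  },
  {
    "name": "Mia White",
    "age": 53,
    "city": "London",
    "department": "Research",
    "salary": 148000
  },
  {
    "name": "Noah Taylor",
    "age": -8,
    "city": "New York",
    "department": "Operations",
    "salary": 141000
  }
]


Validating 5 records:
Rules: name non-empty, age > 0, salary > 0

  Row 1 (Quinn White): OK
  Row 2 (Olivia Jackson): OK
  Row 3 (Frank Brown): OK
  Row 4 (Mia White): OK
  Row 5 (Noah Taylor): negative age: -8

Total errors: 1

1 errors


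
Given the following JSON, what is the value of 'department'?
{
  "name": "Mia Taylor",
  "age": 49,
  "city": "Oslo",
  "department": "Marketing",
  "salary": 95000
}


Looking up field 'department'
Value: Marketing

Marketing


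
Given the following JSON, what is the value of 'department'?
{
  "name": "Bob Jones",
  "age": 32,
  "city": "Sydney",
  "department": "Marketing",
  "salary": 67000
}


Looking up field 'department'
Value: Marketing

Marketing


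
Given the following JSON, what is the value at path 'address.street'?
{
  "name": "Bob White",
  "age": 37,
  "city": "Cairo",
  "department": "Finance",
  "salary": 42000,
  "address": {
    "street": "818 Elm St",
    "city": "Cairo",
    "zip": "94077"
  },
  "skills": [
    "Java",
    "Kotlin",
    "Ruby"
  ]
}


Query: address.street
Path: address -> street
Value: 818 Elm St

818 Elm St


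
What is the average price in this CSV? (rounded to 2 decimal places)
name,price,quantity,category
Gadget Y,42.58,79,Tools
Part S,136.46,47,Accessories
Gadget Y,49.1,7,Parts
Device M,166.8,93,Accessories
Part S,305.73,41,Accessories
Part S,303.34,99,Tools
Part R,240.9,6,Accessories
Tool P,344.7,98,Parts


Computing average price:
Values: [42.58, 136.46, 49.1, 166.8, 305.73, 303.34, 240.9, 344.7]
Sum = 1589.61
Count = 8
Average = 1589.61/8 = 198.70125 exactly -> 198.70 (rounded half-up to 2 decimal places)

198.70


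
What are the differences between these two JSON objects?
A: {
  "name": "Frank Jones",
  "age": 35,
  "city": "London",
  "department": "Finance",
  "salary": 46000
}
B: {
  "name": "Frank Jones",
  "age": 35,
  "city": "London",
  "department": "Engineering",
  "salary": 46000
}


Comparing each field (in key order):
  name: same
  age: same
  city: same
  department: DIFFERENT
  salary: same
Differences:
  department: Finance -> Engineering

1 field(s) changed

1 change: department


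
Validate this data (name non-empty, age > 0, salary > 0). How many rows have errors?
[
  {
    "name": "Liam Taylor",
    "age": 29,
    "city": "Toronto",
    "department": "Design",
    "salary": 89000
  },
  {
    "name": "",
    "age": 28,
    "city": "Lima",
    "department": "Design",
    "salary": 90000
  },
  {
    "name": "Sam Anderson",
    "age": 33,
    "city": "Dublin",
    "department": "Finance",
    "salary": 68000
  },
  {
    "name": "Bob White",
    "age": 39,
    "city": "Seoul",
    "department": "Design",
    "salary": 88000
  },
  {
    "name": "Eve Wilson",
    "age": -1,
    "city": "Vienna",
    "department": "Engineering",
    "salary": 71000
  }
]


Validating 5 records:
Rules: name non-empty, age > 0, salary > 0

  Row 1 (Liam Taylor): OK
  Row 2 (???): empty name
  Row 3 (Sam Anderson): OK
  Row 4 (Bob White): OK
  Row 5 (Eve Wilson): negative age: -1

Total errors: 2

2 errors


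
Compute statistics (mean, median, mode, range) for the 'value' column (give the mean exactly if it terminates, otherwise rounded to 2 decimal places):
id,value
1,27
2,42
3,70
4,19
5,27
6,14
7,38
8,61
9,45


Data: [27, 42, 70, 19, 27, 14, 38, 61, 45]
Count: 9
Sum: 343
Mean: 343/9 ≈ 38.11 (rounded to 2 decimal places)
Sorted: [14, 19, 27, 27, 38, 42, 45, 61, 70]
Median: 38.0
Mode: 27 (2 times)
Range: 70 - 14 = 56
Min: 14, Max: 70

mean≈38.11, median=38.0, mode=27, range=56


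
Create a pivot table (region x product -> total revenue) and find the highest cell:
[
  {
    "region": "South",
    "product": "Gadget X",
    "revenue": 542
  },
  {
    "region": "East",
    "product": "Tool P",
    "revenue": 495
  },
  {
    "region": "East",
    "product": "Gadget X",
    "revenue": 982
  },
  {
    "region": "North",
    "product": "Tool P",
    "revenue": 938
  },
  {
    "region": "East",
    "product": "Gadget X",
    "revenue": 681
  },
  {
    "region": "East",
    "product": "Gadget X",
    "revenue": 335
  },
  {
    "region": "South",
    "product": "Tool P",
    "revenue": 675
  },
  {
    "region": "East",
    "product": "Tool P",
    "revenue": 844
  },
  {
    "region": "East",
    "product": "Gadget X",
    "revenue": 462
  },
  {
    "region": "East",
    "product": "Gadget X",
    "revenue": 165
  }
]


Pivot: region (rows) x product (columns) -> total revenue

     Gadget X      Tool P      
East          2625          1339  
North            0           938  
South          542           675  

Highest: East / Gadget X = $2625

East / Gadget X = $2625


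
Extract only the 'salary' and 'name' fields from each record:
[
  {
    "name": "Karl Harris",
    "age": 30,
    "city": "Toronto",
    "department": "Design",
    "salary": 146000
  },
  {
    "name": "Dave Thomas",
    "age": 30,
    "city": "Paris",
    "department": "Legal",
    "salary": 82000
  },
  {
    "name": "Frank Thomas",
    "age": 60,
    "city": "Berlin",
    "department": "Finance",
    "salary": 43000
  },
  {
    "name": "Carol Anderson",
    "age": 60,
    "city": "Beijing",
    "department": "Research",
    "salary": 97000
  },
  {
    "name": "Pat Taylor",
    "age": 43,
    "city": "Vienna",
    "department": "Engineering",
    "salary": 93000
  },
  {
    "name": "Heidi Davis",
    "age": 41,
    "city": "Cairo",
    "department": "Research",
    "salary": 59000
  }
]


Original: 6 records with fields: name, age, city, department, salary
Keep: ['salary', 'name']
Drop: ['age', 'city', 'department']
Result: 6 records, 2 fields each

[
  {
    "salary": 146000,
    "name": "Karl Harris"
  },
  {
    "salary": 82000,
    "name": "Dave Thomas"
  },
  {
    "salary": 43000,
    "name": "Frank Thomas"
  },
  {
    "salary": 97000,
    "name": "Carol Anderson"
  },
  {
    "salary": 93000,
    "name": "Pat Taylor"
  },
  {
    "salary": 59000,
    "name": "Heidi Davis"
  }
]


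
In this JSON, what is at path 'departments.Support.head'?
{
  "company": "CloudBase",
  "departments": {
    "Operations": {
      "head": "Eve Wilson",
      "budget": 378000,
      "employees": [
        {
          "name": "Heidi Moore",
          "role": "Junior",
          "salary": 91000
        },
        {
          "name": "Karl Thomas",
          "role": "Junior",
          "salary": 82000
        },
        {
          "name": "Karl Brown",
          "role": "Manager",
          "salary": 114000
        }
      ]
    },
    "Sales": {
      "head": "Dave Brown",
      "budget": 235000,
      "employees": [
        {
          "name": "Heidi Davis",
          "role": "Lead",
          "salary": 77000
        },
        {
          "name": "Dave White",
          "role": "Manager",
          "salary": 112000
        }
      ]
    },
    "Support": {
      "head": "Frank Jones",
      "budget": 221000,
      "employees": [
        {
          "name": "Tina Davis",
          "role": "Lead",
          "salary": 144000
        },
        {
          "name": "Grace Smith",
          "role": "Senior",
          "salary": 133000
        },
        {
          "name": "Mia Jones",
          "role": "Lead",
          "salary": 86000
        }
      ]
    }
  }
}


Path: departments.Support.head

Navigate:
  -> departments
  -> Support
  -> head = 'Frank Jones'

Frank Jones


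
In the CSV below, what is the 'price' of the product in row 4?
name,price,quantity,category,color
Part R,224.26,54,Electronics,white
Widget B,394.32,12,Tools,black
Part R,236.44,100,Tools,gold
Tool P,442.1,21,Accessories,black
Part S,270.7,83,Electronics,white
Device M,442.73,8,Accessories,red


Query: Row 4 ('Tool P'), column 'price'
Value: 442.1

442.1


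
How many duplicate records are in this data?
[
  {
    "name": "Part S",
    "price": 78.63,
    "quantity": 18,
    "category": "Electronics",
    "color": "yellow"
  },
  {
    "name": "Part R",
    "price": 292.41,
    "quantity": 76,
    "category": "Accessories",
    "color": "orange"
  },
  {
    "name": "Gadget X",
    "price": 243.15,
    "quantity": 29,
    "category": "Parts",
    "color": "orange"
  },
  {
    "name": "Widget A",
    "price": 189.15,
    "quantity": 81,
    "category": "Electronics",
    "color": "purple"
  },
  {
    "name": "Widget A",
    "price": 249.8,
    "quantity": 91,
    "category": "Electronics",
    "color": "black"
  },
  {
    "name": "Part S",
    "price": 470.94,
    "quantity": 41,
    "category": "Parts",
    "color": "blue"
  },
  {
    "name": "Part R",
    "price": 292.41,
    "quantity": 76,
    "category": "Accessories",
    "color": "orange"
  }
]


Checking 7 records for duplicates:

  Row 1: Part S ($78.63, qty 18)
  Row 2: Part R ($292.41, qty 76)
  Row 3: Gadget X ($243.15, qty 29)
  Row 4: Widget A ($189.15, qty 81)
  Row 5: Widget A ($249.8, qty 91)
  Row 6: Part S ($470.94, qty 41)
  Row 7: Part R ($292.41, qty 76) <-- DUPLICATE

Duplicates found: 1
Unique records: 6

1 duplicates, 6 unique


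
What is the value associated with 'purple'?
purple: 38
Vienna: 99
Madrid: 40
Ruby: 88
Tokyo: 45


Looking up key 'purple'
Value: 38

38


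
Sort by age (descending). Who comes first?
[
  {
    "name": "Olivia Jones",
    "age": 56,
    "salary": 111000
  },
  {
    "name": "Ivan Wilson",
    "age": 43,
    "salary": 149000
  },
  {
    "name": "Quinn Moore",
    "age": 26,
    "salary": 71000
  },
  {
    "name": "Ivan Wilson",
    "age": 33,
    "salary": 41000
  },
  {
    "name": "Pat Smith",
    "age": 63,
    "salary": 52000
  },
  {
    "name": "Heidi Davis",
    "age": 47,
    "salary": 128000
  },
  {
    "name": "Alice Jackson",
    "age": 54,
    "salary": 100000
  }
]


Sort by: age (descending)

Sorted order:
  1. Pat Smith (age = 63)
  2. Olivia Jones (age = 56)
  3. Alice Jackson (age = 54)
  4. Heidi Davis (age = 47)
  5. Ivan Wilson (age = 43)
  6. Ivan Wilson (age = 33)
  7. Quinn Moore (age = 26)

First: Pat Smith

Pat Smith


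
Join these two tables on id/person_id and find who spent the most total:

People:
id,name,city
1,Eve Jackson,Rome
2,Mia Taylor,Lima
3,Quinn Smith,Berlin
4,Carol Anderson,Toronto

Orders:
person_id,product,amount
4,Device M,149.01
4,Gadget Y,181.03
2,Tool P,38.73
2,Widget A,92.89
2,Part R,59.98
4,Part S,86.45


Join on: people.id = orders.person_id

Joined rows:
  Carol Anderson (Toronto) bought Device M for $149.01
  Carol Anderson (Toronto) bought Gadget Y for $181.03
  Mia Taylor (Lima) bought Tool P for $38.73
  Mia Taylor (Lima) bought Widget A for $92.89
  Mia Taylor (Lima) bought Part R for $59.98
  Carol Anderson (Toronto) bought Part S for $86.45

Total per person:
  Carol Anderson: $416.49
  Mia Taylor: $191.60

Top spender: Carol Anderson ($416.49)

Carol Anderson ($416.49)


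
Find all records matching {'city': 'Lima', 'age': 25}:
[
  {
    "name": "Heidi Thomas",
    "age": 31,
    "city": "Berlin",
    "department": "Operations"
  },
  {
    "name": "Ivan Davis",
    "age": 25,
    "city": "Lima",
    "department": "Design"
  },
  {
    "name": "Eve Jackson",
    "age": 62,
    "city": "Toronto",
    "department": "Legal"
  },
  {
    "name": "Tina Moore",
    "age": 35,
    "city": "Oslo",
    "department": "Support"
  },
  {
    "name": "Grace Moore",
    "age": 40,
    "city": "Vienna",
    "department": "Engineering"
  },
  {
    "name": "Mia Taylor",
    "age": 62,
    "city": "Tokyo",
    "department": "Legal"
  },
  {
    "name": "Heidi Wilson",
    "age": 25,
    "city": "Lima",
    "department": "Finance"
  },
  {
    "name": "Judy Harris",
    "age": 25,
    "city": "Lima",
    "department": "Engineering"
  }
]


Search criteria: {'city': 'Lima', 'age': 25}

Checking 8 records:
  Heidi Thomas: {city: Berlin, age: 31}
  Ivan Davis: {city: Lima, age: 25} <-- MATCH
  Eve Jackson: {city: Toronto, age: 62}
  Tina Moore: {city: Oslo, age: 35}
  Grace Moore: {city: Vienna, age: 40}
  Mia Taylor: {city: Tokyo, age: 62}
  Heidi Wilson: {city: Lima, age: 25} <-- MATCH
  Judy Harris: {city: Lima, age: 25} <-- MATCH

Matches: ["Ivan Davis", "Heidi Wilson", "Judy Harris"]

["Ivan Davis", "Heidi Wilson", "Judy Harris"]


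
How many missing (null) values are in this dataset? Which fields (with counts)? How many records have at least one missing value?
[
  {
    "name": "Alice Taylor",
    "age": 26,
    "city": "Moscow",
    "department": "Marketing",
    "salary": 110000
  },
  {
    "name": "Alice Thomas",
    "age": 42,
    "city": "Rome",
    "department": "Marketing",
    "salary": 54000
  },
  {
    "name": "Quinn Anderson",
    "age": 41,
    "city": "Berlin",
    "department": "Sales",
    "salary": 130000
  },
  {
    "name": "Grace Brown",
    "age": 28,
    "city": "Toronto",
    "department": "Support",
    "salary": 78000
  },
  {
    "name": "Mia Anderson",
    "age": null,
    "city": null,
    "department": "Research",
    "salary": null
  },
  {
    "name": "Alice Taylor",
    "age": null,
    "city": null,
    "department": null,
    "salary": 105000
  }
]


Checking for missing (null) values in 6 records:

  Alice Taylor: complete
  Alice Thomas: complete
  Quinn Anderson: complete
  Grace Brown: complete
  Mia Anderson: age, city, salary
  Alice Taylor: age, city, department

Per field:
  name: 0 missing
  age: 2 missing
  city: 2 missing
  department: 1 missing
  salary: 1 missing

Total missing values: 6
Records with any missing: 2

6 missing values (age: 2, city: 2, department: 1, salary: 1); 2 incomplete records


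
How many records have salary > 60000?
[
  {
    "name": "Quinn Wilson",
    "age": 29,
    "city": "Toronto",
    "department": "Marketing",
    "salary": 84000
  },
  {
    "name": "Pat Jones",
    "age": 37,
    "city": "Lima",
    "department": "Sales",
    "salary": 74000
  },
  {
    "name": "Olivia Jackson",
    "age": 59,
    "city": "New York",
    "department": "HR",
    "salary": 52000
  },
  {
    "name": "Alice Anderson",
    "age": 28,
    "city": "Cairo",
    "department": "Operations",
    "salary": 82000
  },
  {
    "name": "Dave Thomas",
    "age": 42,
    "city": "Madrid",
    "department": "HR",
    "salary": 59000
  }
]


Data: 5 records
Condition: salary > 60000

Checking each record:
  Quinn Wilson: 84000 MATCH
  Pat Jones: 74000 MATCH
  Olivia Jackson: 52000
  Alice Anderson: 82000 MATCH
  Dave Thomas: 59000

Count: 3

3


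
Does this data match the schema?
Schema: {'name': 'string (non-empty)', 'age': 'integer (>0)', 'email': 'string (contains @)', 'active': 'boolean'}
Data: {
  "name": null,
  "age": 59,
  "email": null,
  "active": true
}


Validating each field against schema:
  name: FAIL (null is not a string)
  age: OK (positive integer)
  email: FAIL (null is not a string)
  active: OK (boolean)

Result: INVALID (2 errors: name, email)

INVALID (2 errors: name, email)


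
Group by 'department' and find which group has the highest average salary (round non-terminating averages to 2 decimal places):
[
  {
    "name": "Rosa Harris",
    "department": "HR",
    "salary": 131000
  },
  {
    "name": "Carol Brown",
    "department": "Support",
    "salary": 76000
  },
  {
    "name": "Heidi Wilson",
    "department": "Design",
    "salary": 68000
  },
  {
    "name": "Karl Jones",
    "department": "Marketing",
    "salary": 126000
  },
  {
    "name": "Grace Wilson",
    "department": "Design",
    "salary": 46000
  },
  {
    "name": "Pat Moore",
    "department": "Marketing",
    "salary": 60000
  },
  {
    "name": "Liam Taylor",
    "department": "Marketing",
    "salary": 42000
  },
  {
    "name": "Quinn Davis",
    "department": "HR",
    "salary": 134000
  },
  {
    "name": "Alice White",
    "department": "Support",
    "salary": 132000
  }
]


Group by: department

Groups:
  Design: 2 people, avg salary = 114000/2 = $57000
  HR: 2 people, avg salary = 265000/2 = $132500
  Marketing: 3 people, avg salary = 228000/3 = $76000
  Support: 2 people, avg salary = 208000/2 = $104000

Highest average salary: HR ($132500)

HR ($132500)


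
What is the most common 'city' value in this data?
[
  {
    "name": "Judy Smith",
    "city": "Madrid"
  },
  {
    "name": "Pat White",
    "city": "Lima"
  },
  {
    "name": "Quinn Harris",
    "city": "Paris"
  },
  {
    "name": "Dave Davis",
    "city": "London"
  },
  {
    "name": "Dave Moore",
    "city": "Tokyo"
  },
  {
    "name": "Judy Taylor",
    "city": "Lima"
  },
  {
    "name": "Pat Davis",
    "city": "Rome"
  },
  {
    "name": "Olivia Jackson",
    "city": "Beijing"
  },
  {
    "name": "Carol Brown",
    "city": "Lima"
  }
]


Counting 'city' values across 9 records:

  Lima: 3 ###
  Madrid: 1 #
  Paris: 1 #
  London: 1 #
  Tokyo: 1 #
  Rome: 1 #
  Beijing: 1 #

Most common: Lima (3 times)

Lima (3 times)
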